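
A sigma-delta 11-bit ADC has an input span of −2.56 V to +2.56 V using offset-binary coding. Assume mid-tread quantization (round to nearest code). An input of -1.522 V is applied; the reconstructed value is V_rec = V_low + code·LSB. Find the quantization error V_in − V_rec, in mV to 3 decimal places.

0.500 mV

Step size: 5.12 V ÷ 2^11 = 2.500 mV.
Scaled input = 415.2000 LSBs, so code = 415.
V_rec = (−2.56) + 415·0.0025 = -1.5225 V.
V_in − V_rec = 0.0005 V = 0.500 mV.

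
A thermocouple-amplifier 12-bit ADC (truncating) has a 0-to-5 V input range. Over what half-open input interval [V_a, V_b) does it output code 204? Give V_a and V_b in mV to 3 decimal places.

[249.023 mV, 250.244 mV)

LSB = 5/2^12 = 1.221 mV.
V_a = V_low + 204·LSB = 0.249023 V; V_b = V_low + 205·LSB = 0.250244 V.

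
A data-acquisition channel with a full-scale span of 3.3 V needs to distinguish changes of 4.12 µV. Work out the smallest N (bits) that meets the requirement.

Number of steps required ≥ 3.3 V / 4.12 µV = 800970.87.
Need 2^N ≥ 800970.87; 2^19 = 524288, 2^20 = 1048576.
Minimum N = 20.

20 bits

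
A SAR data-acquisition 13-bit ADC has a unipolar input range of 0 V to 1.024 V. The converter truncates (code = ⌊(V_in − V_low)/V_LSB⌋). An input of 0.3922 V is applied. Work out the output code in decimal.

With 8192 levels over 1.024 V, one step is 125.00 µV.
Input sits at 3137.600 steps above V_low.
⌊·⌋(3137.600) = 3137.

code 3137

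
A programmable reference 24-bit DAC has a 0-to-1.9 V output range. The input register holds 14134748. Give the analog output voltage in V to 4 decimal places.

LSB = 1.9 V / 2^24 = 0.11 µV.
V_out = 0 + 14134748 × 1.13249e-07 V = 1.60074 V.

1.6007 V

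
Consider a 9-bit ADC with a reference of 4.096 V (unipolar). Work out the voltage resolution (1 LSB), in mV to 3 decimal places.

Full-scale span = 4.096 V.
LSB = 4.096 / 2^9 = 4.096 / 512 = 0.008 V = 8.000 mV.

8.000 mV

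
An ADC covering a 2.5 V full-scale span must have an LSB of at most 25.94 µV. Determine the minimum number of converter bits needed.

17 bits

Number of steps required ≥ 2.5 V / 25.94 µV = 96376.25.
Need 2^N ≥ 96376.25; 2^16 = 65536, 2^17 = 131072.
Minimum N = 17.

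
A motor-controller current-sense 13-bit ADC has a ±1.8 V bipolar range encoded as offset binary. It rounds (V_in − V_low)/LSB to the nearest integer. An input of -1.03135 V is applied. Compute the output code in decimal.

code 1749

With 8192 levels over 3.6 V, one step is 439.45 µV.
(V_in − V_low)/LSB = (-1.03135 − (−1.8)) / 0.000439453 = 1749.106.
So the output code is 1749.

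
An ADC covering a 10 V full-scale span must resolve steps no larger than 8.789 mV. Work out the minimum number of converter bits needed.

11 bits

Number of steps required ≥ 10 V / 8.789 mV = 1137.79.
Need 2^N ≥ 1137.79; 2^10 = 1024, 2^11 = 2048.
Minimum N = 11.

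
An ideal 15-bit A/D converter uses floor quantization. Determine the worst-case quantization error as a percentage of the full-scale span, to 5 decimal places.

Truncating → worst-case error = 1 LSB = V_FS/2^15, so 100/32768 = 0.00305176 % of full scale.

0.00305 %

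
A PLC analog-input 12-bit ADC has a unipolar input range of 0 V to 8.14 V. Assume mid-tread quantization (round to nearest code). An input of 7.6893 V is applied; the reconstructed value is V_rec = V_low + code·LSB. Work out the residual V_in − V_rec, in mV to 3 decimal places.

0.418 mV

Step size: 8.14 V ÷ 2^12 = 1.987 mV.
(V_in − V_low)/LSB = (7.6893 − 0)/0.0019873 = 3869.2104 → code 3869 (round).
Code 3869 maps back to 0 + 3869×0.0019873 V = 7.6888818 V.
V_in − V_rec = 0.000418164 V = 0.418 mV.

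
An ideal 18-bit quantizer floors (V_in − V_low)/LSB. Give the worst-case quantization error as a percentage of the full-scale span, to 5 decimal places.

Truncating → worst-case error = 1 LSB = V_FS/2^18, so 100/262144 = 0.00038147 % of full scale.

0.00038 %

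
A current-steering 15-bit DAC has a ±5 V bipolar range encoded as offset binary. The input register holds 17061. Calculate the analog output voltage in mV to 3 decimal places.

LSB = 10 V / 2^15 = 305.18 µV.
V_out = (−5) + 17061 × 0.000305176 V = 0.206604 V.
= 206.604 mV.

206.604 mV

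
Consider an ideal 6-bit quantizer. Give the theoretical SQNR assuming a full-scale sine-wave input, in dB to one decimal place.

37.9 dB

SNR ≈ 6.02·N + 1.76 dB = 6.02·6 + 1.76 = 37.88 dB.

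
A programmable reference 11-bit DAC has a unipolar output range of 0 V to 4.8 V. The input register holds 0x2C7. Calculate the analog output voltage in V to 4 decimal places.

1.6664 V

LSB = 4.8 V / 2^11 = 2.344 mV.
Code 0x2C7 = 711 decimal.
V_out = 0 + 711 × 0.00234375 V = 1.66641 V.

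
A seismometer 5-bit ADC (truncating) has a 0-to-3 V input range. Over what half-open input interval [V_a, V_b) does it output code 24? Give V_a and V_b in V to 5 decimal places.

LSB = 3/2^5 = 93.750 mV.
V_a = V_low + 24·LSB = 2.25 V; V_b = V_low + 25·LSB = 2.34375 V.

[2.25000 V, 2.34375 V)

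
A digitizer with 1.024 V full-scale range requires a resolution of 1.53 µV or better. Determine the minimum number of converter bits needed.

Number of steps required ≥ 1.024 V / 1.53 µV = 669281.05.
Need 2^N ≥ 669281.05; 2^19 = 524288, 2^20 = 1048576.
Minimum N = 20.

20 bits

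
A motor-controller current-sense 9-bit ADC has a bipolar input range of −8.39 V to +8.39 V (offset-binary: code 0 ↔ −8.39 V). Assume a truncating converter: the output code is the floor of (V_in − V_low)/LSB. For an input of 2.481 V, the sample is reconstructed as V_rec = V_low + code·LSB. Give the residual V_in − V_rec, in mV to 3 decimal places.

Step size: 16.78 V ÷ 2^9 = 32.773 mV.
(2.481 − (−8.39))/0.0327734 = 331.7015; ⌊·⌋ gives code 331.
Code 331 maps back to (−8.39) + 331×0.0327734 V = 2.4580078 V.
Difference: 0.0229922 V → 22.992 mV.

22.992 mV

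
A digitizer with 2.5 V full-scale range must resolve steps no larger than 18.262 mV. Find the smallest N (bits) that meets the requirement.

8 bits

Number of steps required ≥ 2.5 V / 18.262 mV = 136.90.
Need 2^N ≥ 136.90; 2^7 = 128, 2^8 = 256.
Minimum N = 8.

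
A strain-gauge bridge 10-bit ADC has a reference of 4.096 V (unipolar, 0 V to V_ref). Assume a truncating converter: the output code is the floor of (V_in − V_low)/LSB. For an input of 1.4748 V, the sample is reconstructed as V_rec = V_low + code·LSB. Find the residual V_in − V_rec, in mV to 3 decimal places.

One LSB is 4.096 V / 1024 = 4.000 mV.
(V_in − V_low)/LSB = (1.4748 − 0)/0.004 = 368.7000 → code 368 (floor).
V_rec = 0 + 368·0.004 = 1.472 V.
Error = 1.4748 − 1.472 = 0.0028 V = 2.800 mV.

2.800 mV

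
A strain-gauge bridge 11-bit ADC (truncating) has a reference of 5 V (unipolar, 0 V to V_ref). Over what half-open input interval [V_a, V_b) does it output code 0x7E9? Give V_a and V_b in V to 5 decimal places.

LSB = 5/2^11 = 2.441 mV.
Code 0x7E9 = 2025 decimal.
V_a = V_low + 2025·LSB = 4.94385 V; V_b = V_low + 2026·LSB = 4.94629 V.

[4.94385 V, 4.94629 V)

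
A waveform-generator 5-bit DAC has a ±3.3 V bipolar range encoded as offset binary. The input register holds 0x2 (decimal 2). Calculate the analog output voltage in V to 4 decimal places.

LSB = 6.6 V / 2^5 = 206.250 mV.
Code 0x2 = 2 decimal.
V_out = (−3.3) + 2 × 0.20625 V = -2.8875 V.

-2.8875 V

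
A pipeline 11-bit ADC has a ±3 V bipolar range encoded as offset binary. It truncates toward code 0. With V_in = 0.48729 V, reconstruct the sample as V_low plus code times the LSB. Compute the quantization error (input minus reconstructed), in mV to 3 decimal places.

0.962 mV

Step size: 6 V ÷ 2^11 = 2.930 mV.
(V_in − V_low)/LSB = (0.48729 − (−3))/0.00292969 = 1190.3283 → code 1190 (floor).
V_rec = (−3) + 1190·0.00292969 = 0.48632812 V.
Difference: 0.000961875 V → 0.962 mV.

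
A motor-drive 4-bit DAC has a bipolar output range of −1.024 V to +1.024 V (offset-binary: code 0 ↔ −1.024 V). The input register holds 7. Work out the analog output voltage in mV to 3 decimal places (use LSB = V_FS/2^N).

-128.000 mV

LSB = 2.048 V / 2^4 = 128.000 mV.
V_out = (−1.024) + 7 × 0.128 V = -0.128 V.
= -128.000 mV.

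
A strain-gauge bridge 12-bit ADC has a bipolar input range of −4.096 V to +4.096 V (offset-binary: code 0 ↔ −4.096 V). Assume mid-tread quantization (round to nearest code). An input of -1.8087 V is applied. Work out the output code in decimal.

code 1144

LSB = 8.192 V / 4096 = 2.000 mV.
(V_in − V_low)/LSB = (-1.8087 − (−4.096)) / 0.002 = 1143.650.
Round → code 1144.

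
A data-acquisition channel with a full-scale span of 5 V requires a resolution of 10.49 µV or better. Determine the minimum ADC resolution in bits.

Number of steps required ≥ 5 V / 10.49 µV = 476644.42.
Need 2^N ≥ 476644.42; 2^18 = 262144, 2^19 = 524288.
Minimum N = 19.

19 bits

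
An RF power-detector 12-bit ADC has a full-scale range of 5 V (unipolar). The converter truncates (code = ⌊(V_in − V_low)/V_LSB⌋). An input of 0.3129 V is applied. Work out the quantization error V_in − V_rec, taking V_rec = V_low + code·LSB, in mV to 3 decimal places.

0.400 mV

One LSB is 5 V / 4096 = 1.221 mV.
(0.3129 − 0)/0.0012207 = 256.3277; ⌊·⌋ gives code 256.
Code 256 maps back to 0 + 256×0.0012207 V = 0.3125 V.
Difference: 0.0004 V → 0.400 mV.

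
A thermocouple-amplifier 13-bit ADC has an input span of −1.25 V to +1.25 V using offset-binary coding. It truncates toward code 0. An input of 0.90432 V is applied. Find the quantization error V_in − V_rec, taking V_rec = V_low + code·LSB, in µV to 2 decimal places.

84.16 µV

Step size: 2.5 V ÷ 2^13 = 305.18 µV.
Scaled input = 7059.2758 LSBs, so code = 7059.
Reconstructed: 0.90423584 V.
Error = 0.90432 − 0.90423584 = 8.41602e-05 V = 84.16 µV.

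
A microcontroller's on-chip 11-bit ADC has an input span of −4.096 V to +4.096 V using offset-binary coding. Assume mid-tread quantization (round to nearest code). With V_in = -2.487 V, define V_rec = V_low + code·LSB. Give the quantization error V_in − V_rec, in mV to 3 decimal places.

LSB = 8.192/2^11 = 4.000 mV.
Scaled input = 402.2500 LSBs, so code = 402.
Reconstructed: -2.488 V.
Error = -2.487 − (−2.488) = 0.001 V = 1.000 mV.

1.000 mV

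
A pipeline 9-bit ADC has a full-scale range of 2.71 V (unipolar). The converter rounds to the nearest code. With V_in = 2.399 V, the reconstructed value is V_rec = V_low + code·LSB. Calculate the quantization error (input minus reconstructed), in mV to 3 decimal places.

Step size: 2.71 V ÷ 2^9 = 5.293 mV.
(V_in − V_low)/LSB = (2.399 − 0)/0.00529297 = 453.2428 → code 453 (round).
Code 453 maps back to 0 + 453×0.00529297 V = 2.3977148 V.
Difference: 0.00128516 V → 1.285 mV.

1.285 mV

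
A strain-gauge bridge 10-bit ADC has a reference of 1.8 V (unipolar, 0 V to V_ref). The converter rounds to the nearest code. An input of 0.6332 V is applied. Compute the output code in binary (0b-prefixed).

code 0b101101000 (decimal 360)

With 1024 levels over 1.8 V, one step is 1.758 mV.
(V_in − V_low)/LSB = (0.6332 − 0) / 0.00175781 = 360.220.
So the output code is 360.
In binary (0b-prefixed): 0b101101000.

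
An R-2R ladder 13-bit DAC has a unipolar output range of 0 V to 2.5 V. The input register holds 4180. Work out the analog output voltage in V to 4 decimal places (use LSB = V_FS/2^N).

LSB = 2.5 V / 2^13 = 305.18 µV.
V_out = 0 + 4180 × 0.000305176 V = 1.27563 V.

1.2756 V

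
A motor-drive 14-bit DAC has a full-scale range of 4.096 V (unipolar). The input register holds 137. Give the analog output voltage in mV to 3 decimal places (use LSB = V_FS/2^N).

LSB = 4.096 V / 2^14 = 250.00 µV.
V_out = 0 + 137 × 0.00025 V = 0.03425 V.
= 34.250 mV.

34.250 mV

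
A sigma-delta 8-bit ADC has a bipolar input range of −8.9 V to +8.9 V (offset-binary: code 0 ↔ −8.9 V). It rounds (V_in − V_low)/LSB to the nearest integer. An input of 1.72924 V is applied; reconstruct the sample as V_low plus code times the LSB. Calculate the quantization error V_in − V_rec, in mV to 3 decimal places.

LSB = 17.8/2^8 = 69.531 mV.
(1.72924 − (−8.9))/0.0695313 = 152.8700; round gives code 153.
V_rec = (−8.9) + 153·0.0695313 = 1.7382812 V.
Error = 1.72924 − 1.7382812 = -0.00904125 V = -9.041 mV.

-9.041 mV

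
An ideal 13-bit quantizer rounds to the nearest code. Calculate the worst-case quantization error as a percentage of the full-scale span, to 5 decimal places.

Rounding → worst-case error = ½ LSB = V_FS/2^14, so 100/16384 = 0.00610352 % of full scale.

0.00610 %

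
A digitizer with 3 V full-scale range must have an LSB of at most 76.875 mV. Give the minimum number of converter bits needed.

6 bits

Number of steps required ≥ 3 V / 76.875 mV = 39.02.
Need 2^N ≥ 39.02; 2^5 = 32, 2^6 = 64.
Minimum N = 6.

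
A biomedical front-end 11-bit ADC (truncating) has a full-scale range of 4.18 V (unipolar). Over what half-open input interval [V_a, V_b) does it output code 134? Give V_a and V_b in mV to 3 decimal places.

[273.496 mV, 275.537 mV)

LSB = 4.18/2^11 = 2.041 mV.
V_a = V_low + 134·LSB = 0.273496 V; V_b = V_low + 135·LSB = 0.275537 V.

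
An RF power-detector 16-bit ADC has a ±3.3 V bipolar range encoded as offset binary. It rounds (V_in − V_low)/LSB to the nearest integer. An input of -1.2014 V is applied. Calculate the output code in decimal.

LSB = 6.6 V / 65536 = 100.71 µV.
(-1.2014 − (−3.3)) / 0.000100708 = 20838.462 LSBs.
round(20838.462) = 20838.

code 20838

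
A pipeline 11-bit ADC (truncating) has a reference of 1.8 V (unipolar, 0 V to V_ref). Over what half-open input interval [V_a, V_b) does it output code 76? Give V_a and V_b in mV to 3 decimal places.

LSB = 1.8/2^11 = 0.879 mV.
V_a = V_low + 76·LSB = 0.0667969 V; V_b = V_low + 77·LSB = 0.0676758 V.

[66.797 mV, 67.676 mV)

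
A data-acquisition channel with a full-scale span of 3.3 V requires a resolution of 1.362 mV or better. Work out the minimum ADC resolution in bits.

12 bits

Number of steps required ≥ 3.3 V / 1.362 mV = 2422.91.
Need 2^N ≥ 2422.91; 2^11 = 2048, 2^12 = 4096.
Minimum N = 12.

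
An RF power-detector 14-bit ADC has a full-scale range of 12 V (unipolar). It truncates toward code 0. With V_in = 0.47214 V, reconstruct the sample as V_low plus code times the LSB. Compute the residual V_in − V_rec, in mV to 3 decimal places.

0.460 mV

One LSB is 12 V / 16384 = 0.732 mV.
(0.47214 − 0)/0.000732422 = 644.6285; ⌊·⌋ gives code 644.
Reconstructed: 0.47167969 V.
Error = 0.47214 − 0.47167969 = 0.000460313 V = 0.460 mV.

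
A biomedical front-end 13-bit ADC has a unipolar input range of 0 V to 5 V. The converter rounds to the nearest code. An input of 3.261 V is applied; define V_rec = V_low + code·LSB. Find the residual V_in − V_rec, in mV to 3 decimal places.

-0.108 mV

One LSB is 5 V / 8192 = 0.610 mV.
(3.261 − 0)/0.000610352 = 5342.8224; round gives code 5343.
Reconstructed: 3.2611084 V.
V_in − V_rec = -0.000108398 V = -0.108 mV.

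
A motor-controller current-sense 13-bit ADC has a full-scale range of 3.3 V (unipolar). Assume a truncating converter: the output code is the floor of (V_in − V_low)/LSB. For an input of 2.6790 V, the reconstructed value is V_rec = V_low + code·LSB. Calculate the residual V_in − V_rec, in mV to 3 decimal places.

One LSB is 3.3 V / 8192 = 402.83 µV.
(2.6790 − 0)/0.000402832 = 6650.4145; ⌊·⌋ gives code 6650.
V_rec = 0 + 6650·0.000402832 = 2.678833 V.
V_in − V_rec = 0.000166992 V = 0.167 mV.

0.167 mV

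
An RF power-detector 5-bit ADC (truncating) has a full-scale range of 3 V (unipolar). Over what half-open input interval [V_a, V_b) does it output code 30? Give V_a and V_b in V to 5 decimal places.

LSB = 3/2^5 = 93.750 mV.
V_a = V_low + 30·LSB = 2.8125 V; V_b = V_low + 31·LSB = 2.90625 V.

[2.81250 V, 2.90625 V)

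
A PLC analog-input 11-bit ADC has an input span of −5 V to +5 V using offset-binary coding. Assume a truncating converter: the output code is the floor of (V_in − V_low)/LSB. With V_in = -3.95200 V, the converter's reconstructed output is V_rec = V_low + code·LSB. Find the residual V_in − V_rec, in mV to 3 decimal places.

LSB = 10/2^11 = 4.883 mV.
(V_in − V_low)/LSB = (-3.95200 − (−5))/0.00488281 = 214.6304 → code 214 (floor).
V_rec = (−5) + 214·0.00488281 = -3.9550781 V.
Difference: 0.00307813 V → 3.078 mV.

3.078 mV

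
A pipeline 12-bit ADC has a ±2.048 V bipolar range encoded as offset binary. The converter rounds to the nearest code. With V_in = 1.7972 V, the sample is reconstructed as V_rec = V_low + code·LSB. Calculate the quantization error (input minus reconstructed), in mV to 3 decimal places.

Step size: 4.096 V ÷ 2^12 = 1.000 mV.
(V_in − V_low)/LSB = (1.7972 − (−2.048))/0.001 = 3845.2000 → code 3845 (round).
Code 3845 maps back to (−2.048) + 3845×0.001 V = 1.797 V.
V_in − V_rec = 0.0002 V = 0.200 mV.

0.200 mV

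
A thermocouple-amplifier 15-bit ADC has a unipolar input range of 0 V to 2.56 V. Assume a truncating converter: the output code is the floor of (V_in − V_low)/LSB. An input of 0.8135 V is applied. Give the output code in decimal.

code 10412

With 32768 levels over 2.56 V, one step is 78.12 µV.
Input sits at 10412.800 steps above V_low.
⌊·⌋(10412.800) = 10412.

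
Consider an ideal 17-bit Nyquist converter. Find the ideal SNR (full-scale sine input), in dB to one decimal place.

SNR ≈ 6.02·N + 1.76 dB = 6.02·17 + 1.76 = 104.10 dB.

104.1 dB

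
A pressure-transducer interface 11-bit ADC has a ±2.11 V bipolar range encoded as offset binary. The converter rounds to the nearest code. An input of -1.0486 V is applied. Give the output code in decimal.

With 2048 levels over 4.22 V, one step is 2.061 mV.
(-1.0486 − (−2.11)) / 0.00206055 = 515.106 LSBs.
So the output code is 515.

code 515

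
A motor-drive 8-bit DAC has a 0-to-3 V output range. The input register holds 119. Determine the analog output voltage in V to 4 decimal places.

1.3945 V

LSB = 3 V / 2^8 = 11.719 mV.
V_out = 0 + 119 × 0.0117188 V = 1.39453 V.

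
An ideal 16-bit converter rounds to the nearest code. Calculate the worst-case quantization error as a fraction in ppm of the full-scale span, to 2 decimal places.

7.63 ppm

Rounding → worst-case error = ½ LSB = V_FS/2^17, so 1e+06/131072 = 7.62939 ppm of full scale.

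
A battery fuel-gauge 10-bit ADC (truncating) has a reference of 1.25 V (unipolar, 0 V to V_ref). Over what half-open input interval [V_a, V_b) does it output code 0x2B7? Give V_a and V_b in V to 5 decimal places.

LSB = 1.25/2^10 = 1.221 mV.
Code 0x2B7 = 695 decimal.
V_a = V_low + 695·LSB = 0.848389 V; V_b = V_low + 696·LSB = 0.849609 V.

[0.84839 V, 0.84961 V)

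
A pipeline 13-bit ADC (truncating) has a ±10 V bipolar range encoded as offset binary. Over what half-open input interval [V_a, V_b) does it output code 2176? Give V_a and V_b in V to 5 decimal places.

LSB = 20/2^13 = 2.441 mV.
V_a = V_low + 2176·LSB = -4.6875 V; V_b = V_low + 2177·LSB = -4.68506 V.

[-4.68750 V, -4.68506 V)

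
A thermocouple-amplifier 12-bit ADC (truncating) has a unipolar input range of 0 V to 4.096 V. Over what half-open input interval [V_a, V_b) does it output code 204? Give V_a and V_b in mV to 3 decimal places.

[204.000 mV, 205.000 mV)

LSB = 4.096/2^12 = 1.000 mV.
V_a = V_low + 204·LSB = 0.204 V; V_b = V_low + 205·LSB = 0.205 V.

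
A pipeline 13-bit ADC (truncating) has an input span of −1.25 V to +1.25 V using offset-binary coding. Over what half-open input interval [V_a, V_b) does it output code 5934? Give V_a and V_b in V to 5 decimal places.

LSB = 2.5/2^13 = 305.18 µV.
V_a = V_low + 5934·LSB = 0.560913 V; V_b = V_low + 5935·LSB = 0.561218 V.

[0.56091 V, 0.56122 V)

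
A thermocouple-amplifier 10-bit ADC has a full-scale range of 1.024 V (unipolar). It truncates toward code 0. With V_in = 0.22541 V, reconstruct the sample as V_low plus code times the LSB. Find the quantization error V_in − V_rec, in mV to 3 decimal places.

0.410 mV

One LSB is 1.024 V / 1024 = 1.000 mV.
(V_in − V_low)/LSB = (0.22541 − 0)/0.001 = 225.4100 → code 225 (floor).
V_rec = 0 + 225·0.001 = 0.225 V.
Error = 0.22541 − 0.225 = 0.00041 V = 0.410 mV.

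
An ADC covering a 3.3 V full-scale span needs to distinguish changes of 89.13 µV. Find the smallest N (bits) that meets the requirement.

16 bits

Number of steps required ≥ 3.3 V / 89.13 µV = 37024.57.
Need 2^N ≥ 37024.57; 2^15 = 32768, 2^16 = 65536.
Minimum N = 16.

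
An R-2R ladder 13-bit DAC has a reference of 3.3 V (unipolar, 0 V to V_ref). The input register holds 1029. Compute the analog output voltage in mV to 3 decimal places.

LSB = 3.3 V / 2^13 = 402.83 µV.
V_out = 0 + 1029 × 0.000402832 V = 0.414514 V.
= 414.514 mV.

414.514 mV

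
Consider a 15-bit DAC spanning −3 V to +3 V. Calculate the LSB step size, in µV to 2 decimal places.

183.11 µV

Full-scale span = 6 V.
LSB = 6 / 2^15 = 6 / 32768 = 0.000183105 V = 183.11 µV.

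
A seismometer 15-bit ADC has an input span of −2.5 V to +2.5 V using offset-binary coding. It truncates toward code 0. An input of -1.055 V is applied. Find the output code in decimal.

code 9469

LSB = 5 V / 32768 = 152.59 µV.
(-1.055 − (−2.5)) / 0.000152588 = 9469.952 LSBs.
⌊·⌋(9469.952) = 9469.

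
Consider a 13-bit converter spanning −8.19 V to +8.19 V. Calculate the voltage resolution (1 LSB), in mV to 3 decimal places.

2.000 mV

Full-scale span = 16.38 V.
LSB = 16.38 / 2^13 = 16.38 / 8192 = 0.00199951 V = 2.000 mV.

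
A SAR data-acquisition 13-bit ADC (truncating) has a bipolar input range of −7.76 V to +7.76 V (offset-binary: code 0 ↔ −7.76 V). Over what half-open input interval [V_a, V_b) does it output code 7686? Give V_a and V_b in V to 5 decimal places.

LSB = 15.52/2^13 = 1.895 mV.
V_a = V_low + 7686·LSB = 6.80137 V; V_b = V_low + 7687·LSB = 6.80326 V.

[6.80137 V, 6.80326 V)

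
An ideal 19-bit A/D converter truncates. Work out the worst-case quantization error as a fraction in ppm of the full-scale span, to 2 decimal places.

1.91 ppm

Truncating → worst-case error = 1 LSB = V_FS/2^19, so 1e+06/524288 = 1.90735 ppm of full scale.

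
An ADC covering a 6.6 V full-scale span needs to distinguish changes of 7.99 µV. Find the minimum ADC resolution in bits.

20 bits

Number of steps required ≥ 6.6 V / 7.99 µV = 826032.54.
Need 2^N ≥ 826032.54; 2^19 = 524288, 2^20 = 1048576.
Minimum N = 20.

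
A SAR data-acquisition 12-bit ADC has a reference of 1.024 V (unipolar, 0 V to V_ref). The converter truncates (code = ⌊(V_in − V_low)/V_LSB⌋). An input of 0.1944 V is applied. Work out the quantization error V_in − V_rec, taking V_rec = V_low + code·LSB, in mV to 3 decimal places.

0.150 mV

One LSB is 1.024 V / 4096 = 250.00 µV.
(V_in − V_low)/LSB = (0.1944 − 0)/0.00025 = 777.6000 → code 777 (floor).
Code 777 maps back to 0 + 777×0.00025 V = 0.19425 V.
V_in − V_rec = 0.00015 V = 0.150 mV.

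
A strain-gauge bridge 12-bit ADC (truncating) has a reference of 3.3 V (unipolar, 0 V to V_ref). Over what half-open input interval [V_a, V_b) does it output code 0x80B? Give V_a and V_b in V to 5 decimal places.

LSB = 3.3/2^12 = 0.806 mV.
Code 0x80B = 2059 decimal.
V_a = V_low + 2059·LSB = 1.65886 V; V_b = V_low + 2060·LSB = 1.65967 V.

[1.65886 V, 1.65967 V)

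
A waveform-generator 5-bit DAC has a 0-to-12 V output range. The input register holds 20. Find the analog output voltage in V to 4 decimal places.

LSB = 12 V / 2^5 = 375.000 mV.
V_out = 0 + 20 × 0.375 V = 7.5 V.

7.5000 V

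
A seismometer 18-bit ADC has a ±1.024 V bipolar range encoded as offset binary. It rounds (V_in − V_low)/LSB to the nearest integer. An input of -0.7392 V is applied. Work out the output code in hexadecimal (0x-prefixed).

With 262144 levels over 2.048 V, one step is 7.81 µV.
Input sits at 36454.400 steps above V_low.
round(36454.400) = 36454.
In hexadecimal (0x-prefixed): 0x8E66.

code 0x8E66 (decimal 36454)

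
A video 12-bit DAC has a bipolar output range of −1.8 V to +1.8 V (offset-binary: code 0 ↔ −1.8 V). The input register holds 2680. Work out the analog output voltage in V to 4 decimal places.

LSB = 3.6 V / 2^12 = 0.879 mV.
V_out = (−1.8) + 2680 × 0.000878906 V = 0.555469 V.

0.5555 V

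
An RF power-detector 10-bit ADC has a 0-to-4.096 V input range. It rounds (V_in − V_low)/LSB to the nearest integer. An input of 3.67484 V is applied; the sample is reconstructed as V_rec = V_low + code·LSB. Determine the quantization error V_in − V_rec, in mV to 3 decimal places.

-1.160 mV

Step size: 4.096 V ÷ 2^10 = 4.000 mV.
Scaled input = 918.7100 LSBs, so code = 919.
Code 919 maps back to 0 + 919×0.004 V = 3.676 V.
Difference: -0.00116 V → -1.160 mV.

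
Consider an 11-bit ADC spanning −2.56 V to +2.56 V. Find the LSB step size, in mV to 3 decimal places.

Full-scale span = 5.12 V.
LSB = 5.12 / 2^11 = 5.12 / 2048 = 0.0025 V = 2.500 mV.

2.500 mV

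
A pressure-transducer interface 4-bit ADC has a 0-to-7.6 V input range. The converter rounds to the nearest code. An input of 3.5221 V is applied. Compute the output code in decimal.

LSB = 7.6 V / 16 = 475.000 mV.
Input sits at 7.415 steps above V_low.
Round → code 7.

code 7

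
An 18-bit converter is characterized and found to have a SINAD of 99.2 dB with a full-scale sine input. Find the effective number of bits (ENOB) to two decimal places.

16.19 bits

ENOB = (SINAD − 1.76) / 6.02 = (99.2 − 1.76)/6.02 = 16.186.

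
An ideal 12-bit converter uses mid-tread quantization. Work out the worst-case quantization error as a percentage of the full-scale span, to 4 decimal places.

0.0122 %

Rounding → worst-case error = ½ LSB = V_FS/2^13, so 100/8192 = 0.012207 % of full scale.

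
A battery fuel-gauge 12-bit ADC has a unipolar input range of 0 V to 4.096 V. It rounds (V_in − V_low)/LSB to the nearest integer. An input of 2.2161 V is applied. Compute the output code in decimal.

code 2216

With 4096 levels over 4.096 V, one step is 1.000 mV.
Input sits at 2216.100 steps above V_low.
So the output code is 2216.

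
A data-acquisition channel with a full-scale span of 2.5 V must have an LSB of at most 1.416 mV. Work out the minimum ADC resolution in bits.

11 bits

Number of steps required ≥ 2.5 V / 1.416 mV = 1765.54.
Need 2^N ≥ 1765.54; 2^10 = 1024, 2^11 = 2048.
Minimum N = 11.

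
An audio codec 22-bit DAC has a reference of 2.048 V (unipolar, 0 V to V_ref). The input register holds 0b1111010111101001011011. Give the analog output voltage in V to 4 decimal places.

1.9673 V

LSB = 2.048 V / 2^22 = 0.49 µV.
Code 0b1111010111101001011011 = 4029019 decimal.
V_out = 0 + 4029019 × 4.88281e-07 V = 1.96729 V.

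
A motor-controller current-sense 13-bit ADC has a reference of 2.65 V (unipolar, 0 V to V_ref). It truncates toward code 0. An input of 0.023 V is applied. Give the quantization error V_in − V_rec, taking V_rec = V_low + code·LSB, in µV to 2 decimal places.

One LSB is 2.65 V / 8192 = 323.49 µV.
Scaled input = 71.1004 LSBs, so code = 71.
Reconstructed: 0.022967529 V.
V_in − V_rec = 3.24707e-05 V = 32.47 µV.

32.47 µV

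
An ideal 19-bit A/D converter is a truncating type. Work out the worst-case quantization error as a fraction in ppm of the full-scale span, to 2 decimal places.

1.91 ppm

Truncating → worst-case error = 1 LSB = V_FS/2^19, so 1e+06/524288 = 1.90735 ppm of full scale.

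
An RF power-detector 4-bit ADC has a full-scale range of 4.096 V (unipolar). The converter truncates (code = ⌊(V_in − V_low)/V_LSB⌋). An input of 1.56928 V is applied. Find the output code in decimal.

code 6

LSB = 4.096 V / 16 = 256.000 mV.
(1.56928 − 0) / 0.256 = 6.130 LSBs.
Floor → code 6.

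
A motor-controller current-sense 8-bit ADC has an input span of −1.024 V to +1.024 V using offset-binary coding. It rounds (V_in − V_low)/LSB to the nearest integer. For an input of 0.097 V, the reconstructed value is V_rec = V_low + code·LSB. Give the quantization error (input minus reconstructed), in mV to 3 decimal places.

1.000 mV

Step size: 2.048 V ÷ 2^8 = 8.000 mV.
(0.097 − (−1.024))/0.008 = 140.1250; round gives code 140.
Code 140 maps back to (−1.024) + 140×0.008 V = 0.096 V.
Difference: 0.001 V → 1.000 mV.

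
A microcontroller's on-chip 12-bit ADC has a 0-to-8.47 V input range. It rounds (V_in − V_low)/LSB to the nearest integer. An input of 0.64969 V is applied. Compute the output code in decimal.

With 4096 levels over 8.47 V, one step is 2.068 mV.
(V_in − V_low)/LSB = (0.64969 − 0) / 0.00206787 = 314.183.
Round → code 314.

code 314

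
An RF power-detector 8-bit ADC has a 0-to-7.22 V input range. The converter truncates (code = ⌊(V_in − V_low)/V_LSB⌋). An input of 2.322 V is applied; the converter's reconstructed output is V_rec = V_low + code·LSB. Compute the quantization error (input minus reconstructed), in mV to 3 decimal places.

9.344 mV

LSB = 7.22/2^8 = 28.203 mV.
(V_in − V_low)/LSB = (2.322 − 0)/0.0282031 = 82.3313 → code 82 (floor).
V_rec = 0 + 82·0.0282031 = 2.3126562 V.
Difference: 0.00934375 V → 9.344 mV.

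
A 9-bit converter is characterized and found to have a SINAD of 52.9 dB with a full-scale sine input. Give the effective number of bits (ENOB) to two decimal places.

ENOB = (SINAD − 1.76) / 6.02 = (52.9 − 1.76)/6.02 = 8.495.

8.50 bits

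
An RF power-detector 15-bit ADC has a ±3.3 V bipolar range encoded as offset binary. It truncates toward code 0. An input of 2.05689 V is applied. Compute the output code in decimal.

With 32768 levels over 6.6 V, one step is 201.42 µV.
(2.05689 − (−3.3)) / 0.000201416 = 26596.147 LSBs.
⌊·⌋(26596.147) = 26596.

code 26596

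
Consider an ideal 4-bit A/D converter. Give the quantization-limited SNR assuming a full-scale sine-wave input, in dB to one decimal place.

25.8 dB

SNR ≈ 6.02·N + 1.76 dB = 6.02·4 + 1.76 = 25.84 dB.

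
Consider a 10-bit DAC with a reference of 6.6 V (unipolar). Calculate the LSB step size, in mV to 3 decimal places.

6.445 mV

Full-scale span = 6.6 V.
LSB = 6.6 / 2^10 = 6.6 / 1024 = 0.00644531 V = 6.445 mV.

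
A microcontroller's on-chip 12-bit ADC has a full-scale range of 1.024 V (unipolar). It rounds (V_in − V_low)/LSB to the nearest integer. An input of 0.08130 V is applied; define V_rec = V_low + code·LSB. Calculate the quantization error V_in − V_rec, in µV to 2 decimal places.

50.00 µV

Step size: 1.024 V ÷ 2^12 = 250.00 µV.
Scaled input = 325.2000 LSBs, so code = 325.
V_rec = 0 + 325·0.00025 = 0.08125 V.
Error = 0.08130 − 0.08125 = 5e-05 V = 50.00 µV.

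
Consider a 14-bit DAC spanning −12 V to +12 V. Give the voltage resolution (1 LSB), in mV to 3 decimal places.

1.465 mV

Full-scale span = 24 V.
LSB = 24 / 2^14 = 24 / 16384 = 0.00146484 V = 1.465 mV.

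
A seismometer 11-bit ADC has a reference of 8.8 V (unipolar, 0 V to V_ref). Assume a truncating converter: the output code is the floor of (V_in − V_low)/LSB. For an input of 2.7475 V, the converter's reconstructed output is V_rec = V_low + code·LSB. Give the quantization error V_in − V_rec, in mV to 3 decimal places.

LSB = 8.8/2^11 = 4.297 mV.
(V_in − V_low)/LSB = (2.7475 − 0)/0.00429688 = 639.4182 → code 639 (floor).
Reconstructed: 2.7457031 V.
Error = 2.7475 − 2.7457031 = 0.00179688 V = 1.797 mV.

1.797 mV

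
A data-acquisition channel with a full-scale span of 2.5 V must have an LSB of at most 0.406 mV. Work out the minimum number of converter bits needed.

Number of steps required ≥ 2.5 V / 0.406 mV = 6157.64.
Need 2^N ≥ 6157.64; 2^12 = 4096, 2^13 = 8192.
Minimum N = 13.

13 bits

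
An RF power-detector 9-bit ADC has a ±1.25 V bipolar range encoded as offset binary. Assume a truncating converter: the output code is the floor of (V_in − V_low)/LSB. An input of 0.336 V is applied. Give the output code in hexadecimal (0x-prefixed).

Full-scale span = 2.5 V; LSB = 2.5/2^9 = 4.883 mV.
(0.336 − (−1.25)) / 0.00488281 = 324.813 LSBs.
Floor → code 324.
In hexadecimal (0x-prefixed): 0x144.

code 0x144 (decimal 324)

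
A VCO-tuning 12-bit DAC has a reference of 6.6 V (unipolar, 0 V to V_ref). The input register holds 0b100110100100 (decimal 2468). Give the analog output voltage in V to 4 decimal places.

3.9768 V

LSB = 6.6 V / 2^12 = 1.611 mV.
Code 0b100110100100 = 2468 decimal.
V_out = 0 + 2468 × 0.00161133 V = 3.97676 V.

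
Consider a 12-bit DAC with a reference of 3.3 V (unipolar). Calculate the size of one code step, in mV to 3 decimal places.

Full-scale span = 3.3 V.
LSB = 3.3 / 2^12 = 3.3 / 4096 = 0.000805664 V = 0.806 mV.

0.806 mV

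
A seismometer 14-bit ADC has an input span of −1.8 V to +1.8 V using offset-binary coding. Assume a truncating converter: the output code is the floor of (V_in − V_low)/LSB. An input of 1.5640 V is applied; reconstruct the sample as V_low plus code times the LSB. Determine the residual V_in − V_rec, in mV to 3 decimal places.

One LSB is 3.6 V / 16384 = 219.73 µV.
Scaled input = 15309.9378 LSBs, so code = 15309.
Reconstructed: 1.5637939 V.
V_in − V_rec = 0.000206055 V = 0.206 mV.

0.206 mV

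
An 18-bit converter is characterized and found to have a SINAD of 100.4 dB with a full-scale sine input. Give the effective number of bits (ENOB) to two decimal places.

ENOB = (SINAD − 1.76) / 6.02 = (100.4 − 1.76)/6.02 = 16.385.

16.39 bits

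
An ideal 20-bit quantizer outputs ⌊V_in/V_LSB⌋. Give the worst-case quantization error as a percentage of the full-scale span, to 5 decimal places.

0.00010 %

Truncating → worst-case error = 1 LSB = V_FS/2^20, so 100/1048576 = 9.53674e-05 % of full scale.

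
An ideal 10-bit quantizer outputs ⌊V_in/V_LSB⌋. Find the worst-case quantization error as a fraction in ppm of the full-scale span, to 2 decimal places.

Truncating → worst-case error = 1 LSB = V_FS/2^10, so 1e+06/1024 = 976.562 ppm of full scale.

976.56 ppm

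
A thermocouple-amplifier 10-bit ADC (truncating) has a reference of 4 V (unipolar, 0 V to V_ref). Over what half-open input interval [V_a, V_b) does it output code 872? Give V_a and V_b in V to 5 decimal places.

[3.40625 V, 3.41016 V)

LSB = 4/2^10 = 3.906 mV.
V_a = V_low + 872·LSB = 3.40625 V; V_b = V_low + 873·LSB = 3.41016 V.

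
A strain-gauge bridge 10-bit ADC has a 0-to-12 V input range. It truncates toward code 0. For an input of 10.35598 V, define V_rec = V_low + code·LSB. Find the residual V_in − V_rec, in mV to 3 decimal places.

Step size: 12 V ÷ 2^10 = 11.719 mV.
(V_in − V_low)/LSB = (10.35598 − 0)/0.0117188 = 883.7103 → code 883 (floor).
V_rec = 0 + 883·0.0117188 = 10.347656 V.
Error = 10.35598 − 10.347656 = 0.00832375 V = 8.324 mV.

8.324 mV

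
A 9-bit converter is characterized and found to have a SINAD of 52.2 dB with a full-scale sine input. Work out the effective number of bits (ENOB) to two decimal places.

8.38 bits

ENOB = (SINAD − 1.76) / 6.02 = (52.2 − 1.76)/6.02 = 8.379.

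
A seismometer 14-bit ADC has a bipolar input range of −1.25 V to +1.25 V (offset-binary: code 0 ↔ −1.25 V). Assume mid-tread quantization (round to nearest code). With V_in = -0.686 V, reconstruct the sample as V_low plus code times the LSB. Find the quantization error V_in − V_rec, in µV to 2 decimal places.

35.16 µV

LSB = 2.5/2^14 = 152.59 µV.
(V_in − V_low)/LSB = (-0.686 − (−1.25))/0.000152588 = 3696.2304 → code 3696 (round).
Reconstructed: -0.68603516 V.
Error = -0.686 − (−0.68603516) = 3.51562e-05 V = 35.16 µV.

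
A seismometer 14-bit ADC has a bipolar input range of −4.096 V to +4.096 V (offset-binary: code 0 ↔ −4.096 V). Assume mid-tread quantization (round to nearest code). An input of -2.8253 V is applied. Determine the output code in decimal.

LSB = 8.192 V / 16384 = 0.500 mV.
(V_in − V_low)/LSB = (-2.8253 − (−4.096)) / 0.0005 = 2541.400.
So the output code is 2541.

code 2541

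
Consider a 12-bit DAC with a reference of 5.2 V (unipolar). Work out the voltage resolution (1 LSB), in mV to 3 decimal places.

Full-scale span = 5.2 V.
LSB = 5.2 / 2^12 = 5.2 / 4096 = 0.00126953 V = 1.270 mV.

1.270 mV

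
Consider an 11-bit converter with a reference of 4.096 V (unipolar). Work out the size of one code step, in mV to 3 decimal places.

2.000 mV

Full-scale span = 4.096 V.
LSB = 4.096 / 2^11 = 4.096 / 2048 = 0.002 V = 2.000 mV.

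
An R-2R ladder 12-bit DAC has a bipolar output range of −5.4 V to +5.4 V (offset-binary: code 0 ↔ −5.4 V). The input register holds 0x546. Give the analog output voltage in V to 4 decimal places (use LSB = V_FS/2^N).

-1.8404 V

LSB = 10.8 V / 2^12 = 2.637 mV.
Code 0x546 = 1350 decimal.
V_out = (−5.4) + 1350 × 0.00263672 V = -1.84043 V.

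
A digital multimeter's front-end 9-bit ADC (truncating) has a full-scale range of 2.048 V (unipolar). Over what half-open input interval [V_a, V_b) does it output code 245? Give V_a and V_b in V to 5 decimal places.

LSB = 2.048/2^9 = 4.000 mV.
V_a = V_low + 245·LSB = 0.98 V; V_b = V_low + 246·LSB = 0.984 V.

[0.98000 V, 0.98400 V)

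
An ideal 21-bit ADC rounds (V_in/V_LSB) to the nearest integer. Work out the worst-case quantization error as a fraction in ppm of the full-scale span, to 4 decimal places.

Rounding → worst-case error = ½ LSB = V_FS/2^22, so 1e+06/4194304 = 0.238419 ppm of full scale.

0.2384 ppm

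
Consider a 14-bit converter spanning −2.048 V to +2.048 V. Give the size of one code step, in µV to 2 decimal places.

Full-scale span = 4.096 V.
LSB = 4.096 / 2^14 = 4.096 / 16384 = 0.00025 V = 250.00 µV.

250.00 µV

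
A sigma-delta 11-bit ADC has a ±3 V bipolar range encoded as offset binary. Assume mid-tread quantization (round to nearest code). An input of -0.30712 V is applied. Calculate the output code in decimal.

Full-scale span = 6 V; LSB = 6/2^11 = 2.930 mV.
Input sits at 919.170 steps above V_low.
round(919.170) = 919.

code 919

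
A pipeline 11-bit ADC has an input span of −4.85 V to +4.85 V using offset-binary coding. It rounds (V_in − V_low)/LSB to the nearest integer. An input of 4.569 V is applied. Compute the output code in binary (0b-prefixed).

LSB = 9.7 V / 2048 = 4.736 mV.
(4.569 − (−4.85)) / 0.00473633 = 1988.671 LSBs.
round(1988.671) = 1989.
In binary (0b-prefixed): 0b11111000101.

code 0b11111000101 (decimal 1989)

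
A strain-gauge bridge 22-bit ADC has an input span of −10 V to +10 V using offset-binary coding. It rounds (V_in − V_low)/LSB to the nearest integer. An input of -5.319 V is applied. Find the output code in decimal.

code 981677

LSB = 20 V / 4194304 = 4.77 µV.
(V_in − V_low)/LSB = (-5.319 − (−10)) / 4.76837e-06 = 981676.851.
round(981676.851) = 981677.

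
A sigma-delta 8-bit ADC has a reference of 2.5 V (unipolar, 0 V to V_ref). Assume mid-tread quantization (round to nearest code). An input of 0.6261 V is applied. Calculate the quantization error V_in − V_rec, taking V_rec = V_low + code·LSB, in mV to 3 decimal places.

1.100 mV

One LSB is 2.5 V / 256 = 9.766 mV.
(V_in − V_low)/LSB = (0.6261 − 0)/0.00976562 = 64.1126 → code 64 (round).
Code 64 maps back to 0 + 64×0.00976562 V = 0.625 V.
Difference: 0.0011 V → 1.100 mV.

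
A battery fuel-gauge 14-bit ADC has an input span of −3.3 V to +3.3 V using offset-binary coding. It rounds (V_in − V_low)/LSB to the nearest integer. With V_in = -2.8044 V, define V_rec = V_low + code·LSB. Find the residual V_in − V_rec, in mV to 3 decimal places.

One LSB is 6.6 V / 16384 = 402.83 µV.
(V_in − V_low)/LSB = (-2.8044 − (−3.3))/0.000402832 = 1230.2895 → code 1230 (round).
V_rec = (−3.3) + 1230·0.000402832 = -2.8045166 V.
Error = -2.8044 − (−2.8045166) = 0.000116602 V = 0.117 mV.

0.117 mV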